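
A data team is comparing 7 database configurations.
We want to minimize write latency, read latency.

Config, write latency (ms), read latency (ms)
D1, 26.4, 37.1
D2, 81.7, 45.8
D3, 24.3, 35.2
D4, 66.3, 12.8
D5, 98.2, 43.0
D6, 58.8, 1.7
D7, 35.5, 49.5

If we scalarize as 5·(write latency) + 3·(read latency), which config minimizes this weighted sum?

D3

D1: 5·26.4 + 3·37.1 = 243.3
D2: 5·81.7 + 3·45.8 = 545.9
D3: 5·24.3 + 3·35.2 = 227.1
D4: 5·66.3 + 3·12.8 = 369.9
D5: 5·98.2 + 3·43.0 = 620.0
D6: 5·58.8 + 3·1.7 = 299.1
D7: 5·35.5 + 3·49.5 = 326.0
Lowest: D3 at 227.1.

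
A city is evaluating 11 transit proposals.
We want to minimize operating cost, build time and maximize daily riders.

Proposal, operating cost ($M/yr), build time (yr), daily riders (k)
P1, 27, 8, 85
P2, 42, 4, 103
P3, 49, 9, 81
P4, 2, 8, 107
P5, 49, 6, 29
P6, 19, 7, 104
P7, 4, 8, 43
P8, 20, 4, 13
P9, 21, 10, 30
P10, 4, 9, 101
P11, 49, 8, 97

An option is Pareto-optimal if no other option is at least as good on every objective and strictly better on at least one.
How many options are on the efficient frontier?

4

P1: dominated by P4 (operating cost 2≤27, build time 8≤8, daily riders 107≥85).
P2: not dominated.
P3: dominated by P1 (operating cost 27≤49, build time 8≤9, daily riders 85≥81).
P4: not dominated (best operating cost).
P5: dominated by P2 (operating cost 42≤49, build time 4≤6, daily riders 103≥29).
P6: not dominated.
P7: dominated by P4 (operating cost 2≤4, build time 8≤8, daily riders 107≥43).
P8: not dominated.
P9: dominated by P4 (operating cost 2≤21, build time 8≤10, daily riders 107≥30).
P10: dominated by P4 (operating cost 2≤4, build time 8≤9, daily riders 107≥101).
P11: dominated by P2 (operating cost 42≤49, build time 4≤8, daily riders 103≥97).
Pareto-optimal: P2, P4, P6, P8 → 4.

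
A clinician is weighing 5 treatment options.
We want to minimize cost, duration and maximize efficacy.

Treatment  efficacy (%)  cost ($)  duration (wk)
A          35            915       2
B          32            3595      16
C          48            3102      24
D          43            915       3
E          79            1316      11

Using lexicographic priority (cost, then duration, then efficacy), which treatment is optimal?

First minimize cost: best is 915, kept {A, D}.
Then minimize duration: best is 2, kept {A}.

A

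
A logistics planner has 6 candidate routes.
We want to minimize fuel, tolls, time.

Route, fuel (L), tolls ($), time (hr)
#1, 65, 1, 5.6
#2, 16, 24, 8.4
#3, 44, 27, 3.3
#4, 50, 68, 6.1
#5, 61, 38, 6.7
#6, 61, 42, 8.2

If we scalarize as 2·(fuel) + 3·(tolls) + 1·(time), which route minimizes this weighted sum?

#1: 2·65 + 3·1 + 1·5.6 = 138.6
#2: 2·16 + 3·24 + 1·8.4 = 112.4
#3: 2·44 + 3·27 + 1·3.3 = 172.3
#4: 2·50 + 3·68 + 1·6.1 = 310.1
#5: 2·61 + 3·38 + 1·6.7 = 242.7
#6: 2·61 + 3·42 + 1·8.2 = 256.2
Lowest: #2 at 112.4.

#2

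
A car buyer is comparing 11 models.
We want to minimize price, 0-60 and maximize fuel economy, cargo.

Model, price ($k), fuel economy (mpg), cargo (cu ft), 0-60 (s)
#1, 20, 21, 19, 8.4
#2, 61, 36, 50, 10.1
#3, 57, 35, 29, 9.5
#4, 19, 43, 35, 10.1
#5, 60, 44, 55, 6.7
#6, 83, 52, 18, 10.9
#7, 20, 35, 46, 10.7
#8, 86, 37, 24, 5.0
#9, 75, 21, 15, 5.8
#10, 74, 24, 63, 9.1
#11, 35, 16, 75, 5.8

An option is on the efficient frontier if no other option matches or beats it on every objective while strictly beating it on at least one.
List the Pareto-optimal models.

#1, #3, #4, #5, #6, #7, #8, #9, #10, #11

#1: not dominated.
#2: dominated by #5 (price 60≤61, fuel economy 44≥36, cargo 55≥50, 0-60 6.7≤10.1).
#3: not dominated.
#4: not dominated (best price).
#5: not dominated.
#6: not dominated (best fuel economy).
#7: not dominated.
#8: not dominated (best 0-60).
#9: not dominated.
#10: not dominated.
#11: not dominated (best cargo).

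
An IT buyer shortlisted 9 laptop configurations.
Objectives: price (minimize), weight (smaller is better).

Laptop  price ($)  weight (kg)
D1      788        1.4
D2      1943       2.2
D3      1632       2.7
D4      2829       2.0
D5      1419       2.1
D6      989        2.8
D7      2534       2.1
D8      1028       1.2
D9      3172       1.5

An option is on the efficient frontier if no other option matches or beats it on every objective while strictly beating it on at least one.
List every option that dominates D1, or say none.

D2: worse on price (1943 vs 788).
D3: worse on price (1632 vs 788).
D4: worse on price (2829 vs 788).
D5: worse on price (1419 vs 788).
D6: worse on price (989 vs 788).
D7: worse on price (2534 vs 788).
D8: worse on price (1028 vs 788).
D9: worse on price (3172 vs 788).
No option dominates D1.

none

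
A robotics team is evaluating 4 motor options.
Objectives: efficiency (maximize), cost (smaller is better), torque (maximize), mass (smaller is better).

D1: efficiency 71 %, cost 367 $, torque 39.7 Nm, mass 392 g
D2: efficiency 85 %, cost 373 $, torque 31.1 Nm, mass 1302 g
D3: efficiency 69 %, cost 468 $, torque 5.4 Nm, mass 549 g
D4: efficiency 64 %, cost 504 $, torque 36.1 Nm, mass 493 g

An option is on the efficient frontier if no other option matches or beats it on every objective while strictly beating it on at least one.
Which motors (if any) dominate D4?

D1: efficiency 71≥64, cost 367≤504, torque 39.7≥36.1, mass 392≤493 — dominates D4.
Others (D2, D3) are each worse than D4 on at least one objective.

D1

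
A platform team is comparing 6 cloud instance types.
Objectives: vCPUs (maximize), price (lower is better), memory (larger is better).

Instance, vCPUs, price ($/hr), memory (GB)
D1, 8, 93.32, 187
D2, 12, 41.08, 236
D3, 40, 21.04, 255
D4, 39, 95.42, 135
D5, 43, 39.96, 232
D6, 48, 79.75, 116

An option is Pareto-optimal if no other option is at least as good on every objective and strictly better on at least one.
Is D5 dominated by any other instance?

D1: worse on vCPUs (8 vs 43).
D2: worse on vCPUs (12 vs 43).
D3: worse on vCPUs (40 vs 43).
D4: worse on vCPUs (39 vs 43).
D6: worse on price (79.75 vs 39.96).
No option is at least as good as D5 on every objective and strictly better on one.

No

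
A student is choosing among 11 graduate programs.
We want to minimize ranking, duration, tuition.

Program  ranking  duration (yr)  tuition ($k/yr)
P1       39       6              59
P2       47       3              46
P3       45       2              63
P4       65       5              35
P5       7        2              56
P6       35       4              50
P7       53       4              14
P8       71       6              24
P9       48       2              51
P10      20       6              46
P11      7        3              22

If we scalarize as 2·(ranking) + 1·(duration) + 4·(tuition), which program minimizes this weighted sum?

P1: 2·39 + 1·6 + 4·59 = 320
P2: 2·47 + 1·3 + 4·46 = 281
P3: 2·45 + 1·2 + 4·63 = 344
P4: 2·65 + 1·5 + 4·35 = 275
P5: 2·7 + 1·2 + 4·56 = 240
P6: 2·35 + 1·4 + 4·50 = 274
P7: 2·53 + 1·4 + 4·14 = 166
P8: 2·71 + 1·6 + 4·24 = 244
P9: 2·48 + 1·2 + 4·51 = 302
P10: 2·20 + 1·6 + 4·46 = 230
P11: 2·7 + 1·3 + 4·22 = 105
Lowest: P11 at 105.

P11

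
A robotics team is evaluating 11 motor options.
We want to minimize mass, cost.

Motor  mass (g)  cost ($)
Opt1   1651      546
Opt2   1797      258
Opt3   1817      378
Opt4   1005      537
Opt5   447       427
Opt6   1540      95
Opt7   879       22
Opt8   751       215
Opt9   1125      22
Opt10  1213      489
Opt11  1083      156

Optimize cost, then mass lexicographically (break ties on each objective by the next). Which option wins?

Opt7

First minimize cost: best is 22, kept {Opt7, Opt9}.
Then minimize mass: best is 879, kept {Opt7}.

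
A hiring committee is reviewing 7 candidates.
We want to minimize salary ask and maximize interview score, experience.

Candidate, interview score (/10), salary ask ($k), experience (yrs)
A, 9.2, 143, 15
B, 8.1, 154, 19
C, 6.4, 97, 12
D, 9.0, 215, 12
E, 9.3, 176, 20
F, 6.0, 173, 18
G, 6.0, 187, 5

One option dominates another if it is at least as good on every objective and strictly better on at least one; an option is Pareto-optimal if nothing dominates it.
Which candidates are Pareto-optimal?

A, B, C, E

A: not dominated.
B: not dominated.
C: not dominated (best salary ask).
D: dominated by A (interview score 9.2≥9.0, salary ask 143≤215, experience 15≥12).
E: not dominated (best interview score).
F: dominated by B (interview score 8.1≥6.0, salary ask 154≤173, experience 19≥18).
G: dominated by A (interview score 9.2≥6.0, salary ask 143≤187, experience 15≥5).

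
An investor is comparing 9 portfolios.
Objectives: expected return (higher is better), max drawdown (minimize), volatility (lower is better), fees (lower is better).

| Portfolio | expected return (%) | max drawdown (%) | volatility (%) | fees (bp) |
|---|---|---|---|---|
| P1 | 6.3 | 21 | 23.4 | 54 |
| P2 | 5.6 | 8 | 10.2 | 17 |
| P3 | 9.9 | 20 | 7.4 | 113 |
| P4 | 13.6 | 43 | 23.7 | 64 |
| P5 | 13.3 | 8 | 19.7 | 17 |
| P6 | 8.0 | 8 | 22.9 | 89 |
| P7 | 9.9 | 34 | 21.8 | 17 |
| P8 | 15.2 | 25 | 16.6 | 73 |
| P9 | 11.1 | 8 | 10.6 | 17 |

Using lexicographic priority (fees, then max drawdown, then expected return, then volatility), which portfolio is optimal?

P5

First minimize fees: best is 17, kept {P2, P5, P7, P9}.
Then minimize max drawdown: best is 8, kept {P2, P5, P9}.
Then maximize expected return: best is 13.3, kept {P5}.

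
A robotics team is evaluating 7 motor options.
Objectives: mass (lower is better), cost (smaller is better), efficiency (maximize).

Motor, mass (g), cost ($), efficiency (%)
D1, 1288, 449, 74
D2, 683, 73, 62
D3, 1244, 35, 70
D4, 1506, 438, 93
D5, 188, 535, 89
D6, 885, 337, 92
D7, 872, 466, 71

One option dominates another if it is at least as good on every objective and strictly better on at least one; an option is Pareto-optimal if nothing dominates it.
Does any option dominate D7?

D1: worse on mass (1288 vs 872).
D2: worse on efficiency (62 vs 71).
D3: worse on mass (1244 vs 872).
D4: worse on mass (1506 vs 872).
D5: worse on cost (535 vs 466).
D6: worse on mass (885 vs 872).
No option is at least as good as D7 on every objective and strictly better on one.

No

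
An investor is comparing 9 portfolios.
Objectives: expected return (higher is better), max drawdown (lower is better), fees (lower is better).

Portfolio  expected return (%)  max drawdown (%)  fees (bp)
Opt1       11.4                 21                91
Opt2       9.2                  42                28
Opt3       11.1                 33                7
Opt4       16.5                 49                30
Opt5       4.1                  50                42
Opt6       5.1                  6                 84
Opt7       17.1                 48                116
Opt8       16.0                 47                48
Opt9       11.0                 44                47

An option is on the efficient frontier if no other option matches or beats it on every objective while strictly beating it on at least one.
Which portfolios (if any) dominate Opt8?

none

Opt1: worse on expected return (11.4 vs 16.0).
Opt2: worse on expected return (9.2 vs 16.0).
Opt3: worse on expected return (11.1 vs 16.0).
Opt4: worse on max drawdown (49 vs 47).
Opt5: worse on expected return (4.1 vs 16.0).
Opt6: worse on expected return (5.1 vs 16.0).
Opt7: worse on max drawdown (48 vs 47).
Opt9: worse on expected return (11.0 vs 16.0).
No option dominates Opt8.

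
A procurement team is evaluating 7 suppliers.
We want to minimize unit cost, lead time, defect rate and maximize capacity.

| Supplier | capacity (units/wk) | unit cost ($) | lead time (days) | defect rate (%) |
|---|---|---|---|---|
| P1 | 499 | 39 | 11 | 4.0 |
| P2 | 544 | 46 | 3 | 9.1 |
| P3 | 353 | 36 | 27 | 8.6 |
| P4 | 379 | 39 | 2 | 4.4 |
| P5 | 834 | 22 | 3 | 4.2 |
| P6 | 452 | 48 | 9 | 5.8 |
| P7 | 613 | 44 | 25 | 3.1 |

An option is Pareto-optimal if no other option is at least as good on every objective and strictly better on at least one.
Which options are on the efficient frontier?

P1: not dominated.
P2: dominated by P5 (capacity 834≥544, unit cost 22≤46, lead time 3≤3, defect rate 4.2≤9.1).
P3: dominated by P5 (capacity 834≥353, unit cost 22≤36, lead time 3≤27, defect rate 4.2≤8.6).
P4: not dominated (best lead time).
P5: not dominated (best capacity).
P6: dominated by P5 (capacity 834≥452, unit cost 22≤48, lead time 3≤9, defect rate 4.2≤5.8).
P7: not dominated (best defect rate).

P1, P4, P5, P7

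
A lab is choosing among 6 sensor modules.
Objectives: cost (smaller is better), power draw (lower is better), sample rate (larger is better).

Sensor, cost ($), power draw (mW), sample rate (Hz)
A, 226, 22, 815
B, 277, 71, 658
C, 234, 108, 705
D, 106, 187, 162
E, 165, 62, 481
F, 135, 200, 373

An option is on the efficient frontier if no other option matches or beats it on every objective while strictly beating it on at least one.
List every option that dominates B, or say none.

A

A: cost 226≤277, power draw 22≤71, sample rate 815≥658 — dominates B.
Others (C, D, E, F) are each worse than B on at least one objective.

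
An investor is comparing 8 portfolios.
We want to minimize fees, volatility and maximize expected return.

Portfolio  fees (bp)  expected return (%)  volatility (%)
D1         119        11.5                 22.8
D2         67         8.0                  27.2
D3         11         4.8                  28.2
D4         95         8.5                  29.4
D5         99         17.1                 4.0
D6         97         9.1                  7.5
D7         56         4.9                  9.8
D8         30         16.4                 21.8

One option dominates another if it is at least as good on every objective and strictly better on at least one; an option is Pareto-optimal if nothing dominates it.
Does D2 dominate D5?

D2 vs D5: D2 is worse on expected return (8.0 vs 17.1), so it does not dominate D5.

No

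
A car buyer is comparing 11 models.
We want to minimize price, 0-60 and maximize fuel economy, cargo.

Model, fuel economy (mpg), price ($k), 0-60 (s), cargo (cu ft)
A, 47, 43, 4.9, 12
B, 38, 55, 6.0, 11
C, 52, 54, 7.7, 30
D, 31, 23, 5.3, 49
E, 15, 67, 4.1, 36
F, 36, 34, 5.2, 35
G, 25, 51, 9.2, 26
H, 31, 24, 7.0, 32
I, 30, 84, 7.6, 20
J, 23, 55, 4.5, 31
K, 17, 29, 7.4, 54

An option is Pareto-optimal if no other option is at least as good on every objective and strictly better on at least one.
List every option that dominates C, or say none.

A: worse on fuel economy (47 vs 52).
B: worse on fuel economy (38 vs 52).
D: worse on fuel economy (31 vs 52).
E: worse on fuel economy (15 vs 52).
F: worse on fuel economy (36 vs 52).
G: worse on fuel economy (25 vs 52).
H: worse on fuel economy (31 vs 52).
I: worse on fuel economy (30 vs 52).
J: worse on fuel economy (23 vs 52).
K: worse on fuel economy (17 vs 52).
No option dominates C.

none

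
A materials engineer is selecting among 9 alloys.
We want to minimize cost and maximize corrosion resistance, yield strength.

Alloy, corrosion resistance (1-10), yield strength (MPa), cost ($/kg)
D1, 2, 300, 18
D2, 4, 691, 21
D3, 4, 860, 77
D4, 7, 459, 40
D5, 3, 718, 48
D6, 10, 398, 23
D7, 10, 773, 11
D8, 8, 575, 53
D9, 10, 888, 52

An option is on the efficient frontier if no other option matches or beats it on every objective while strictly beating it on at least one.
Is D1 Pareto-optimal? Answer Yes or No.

No

D7 vs D1: corrosion resistance 10≥2, yield strength 773≥300, cost 11≤18 — D7 is at least as good on every objective and strictly better on at least one, so D7 dominates D1.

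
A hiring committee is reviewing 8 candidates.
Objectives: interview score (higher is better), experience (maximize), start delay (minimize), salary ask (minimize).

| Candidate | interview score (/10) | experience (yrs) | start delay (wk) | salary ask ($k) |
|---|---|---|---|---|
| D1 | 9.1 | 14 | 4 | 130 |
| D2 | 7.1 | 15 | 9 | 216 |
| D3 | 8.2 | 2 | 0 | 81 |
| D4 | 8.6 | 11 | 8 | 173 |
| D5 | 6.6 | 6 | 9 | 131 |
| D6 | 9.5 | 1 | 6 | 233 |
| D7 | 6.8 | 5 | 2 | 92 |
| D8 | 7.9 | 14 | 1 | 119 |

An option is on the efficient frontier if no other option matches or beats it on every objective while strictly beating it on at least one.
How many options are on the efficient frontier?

6

D1: not dominated.
D2: not dominated (best experience).
D3: not dominated (best start delay).
D4: dominated by D1 (interview score 9.1≥8.6, experience 14≥11, start delay 4≤8, salary ask 130≤173).
D5: dominated by D1 (interview score 9.1≥6.6, experience 14≥6, start delay 4≤9, salary ask 130≤131).
D6: not dominated (best interview score).
D7: not dominated.
D8: not dominated.
Pareto-optimal: D1, D2, D3, D6, D7, D8 → 6.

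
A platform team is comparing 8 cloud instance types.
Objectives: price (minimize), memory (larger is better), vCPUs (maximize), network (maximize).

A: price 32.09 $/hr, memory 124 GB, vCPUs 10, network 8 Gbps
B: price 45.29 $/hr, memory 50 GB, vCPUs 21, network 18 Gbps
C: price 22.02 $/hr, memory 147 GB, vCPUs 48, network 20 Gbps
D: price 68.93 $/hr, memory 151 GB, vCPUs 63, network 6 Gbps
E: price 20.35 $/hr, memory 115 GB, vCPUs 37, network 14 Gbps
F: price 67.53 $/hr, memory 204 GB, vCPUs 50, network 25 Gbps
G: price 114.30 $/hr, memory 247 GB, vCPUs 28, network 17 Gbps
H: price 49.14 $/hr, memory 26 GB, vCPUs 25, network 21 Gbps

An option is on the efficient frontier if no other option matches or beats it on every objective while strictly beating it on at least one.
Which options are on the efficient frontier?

A: dominated by C (price 22.02≤32.09, memory 147≥124, vCPUs 48≥10, network 20≥8).
B: dominated by C (price 22.02≤45.29, memory 147≥50, vCPUs 48≥21, network 20≥18).
C: not dominated.
D: not dominated (best vCPUs).
E: not dominated (best price).
F: not dominated (best network).
G: not dominated (best memory).
H: not dominated.

C, D, E, F, G, H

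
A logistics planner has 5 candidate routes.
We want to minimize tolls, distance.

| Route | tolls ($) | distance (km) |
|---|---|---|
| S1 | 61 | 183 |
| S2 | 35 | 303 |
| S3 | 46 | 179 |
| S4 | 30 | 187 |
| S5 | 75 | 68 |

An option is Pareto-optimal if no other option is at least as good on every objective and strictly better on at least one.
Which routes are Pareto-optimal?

S1: dominated by S3 (tolls 46≤61, distance 179≤183).
S2: dominated by S4 (tolls 30≤35, distance 187≤303).
S3: not dominated.
S4: not dominated (best tolls).
S5: not dominated (best distance).

S3, S4, S5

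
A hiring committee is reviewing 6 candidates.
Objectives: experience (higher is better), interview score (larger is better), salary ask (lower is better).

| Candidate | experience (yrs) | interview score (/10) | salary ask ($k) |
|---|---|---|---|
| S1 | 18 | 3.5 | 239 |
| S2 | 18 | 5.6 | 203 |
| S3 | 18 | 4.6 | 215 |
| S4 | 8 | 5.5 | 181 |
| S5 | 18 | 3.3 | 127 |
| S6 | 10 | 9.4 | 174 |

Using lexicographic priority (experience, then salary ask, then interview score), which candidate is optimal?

S5

First maximize experience: best is 18, kept {S1, S2, S3, S5}.
Then minimize salary ask: best is 127, kept {S5}.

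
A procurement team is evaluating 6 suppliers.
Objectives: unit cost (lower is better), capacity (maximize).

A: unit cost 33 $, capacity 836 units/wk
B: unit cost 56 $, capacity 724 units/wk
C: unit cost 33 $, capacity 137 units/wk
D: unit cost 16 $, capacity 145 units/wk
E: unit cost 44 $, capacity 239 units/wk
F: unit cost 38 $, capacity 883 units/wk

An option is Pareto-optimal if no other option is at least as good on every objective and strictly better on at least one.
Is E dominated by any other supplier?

Yes

A vs E: unit cost 33≤44, capacity 836≥239 — A is at least as good on every objective and strictly better on at least one, so A dominates E.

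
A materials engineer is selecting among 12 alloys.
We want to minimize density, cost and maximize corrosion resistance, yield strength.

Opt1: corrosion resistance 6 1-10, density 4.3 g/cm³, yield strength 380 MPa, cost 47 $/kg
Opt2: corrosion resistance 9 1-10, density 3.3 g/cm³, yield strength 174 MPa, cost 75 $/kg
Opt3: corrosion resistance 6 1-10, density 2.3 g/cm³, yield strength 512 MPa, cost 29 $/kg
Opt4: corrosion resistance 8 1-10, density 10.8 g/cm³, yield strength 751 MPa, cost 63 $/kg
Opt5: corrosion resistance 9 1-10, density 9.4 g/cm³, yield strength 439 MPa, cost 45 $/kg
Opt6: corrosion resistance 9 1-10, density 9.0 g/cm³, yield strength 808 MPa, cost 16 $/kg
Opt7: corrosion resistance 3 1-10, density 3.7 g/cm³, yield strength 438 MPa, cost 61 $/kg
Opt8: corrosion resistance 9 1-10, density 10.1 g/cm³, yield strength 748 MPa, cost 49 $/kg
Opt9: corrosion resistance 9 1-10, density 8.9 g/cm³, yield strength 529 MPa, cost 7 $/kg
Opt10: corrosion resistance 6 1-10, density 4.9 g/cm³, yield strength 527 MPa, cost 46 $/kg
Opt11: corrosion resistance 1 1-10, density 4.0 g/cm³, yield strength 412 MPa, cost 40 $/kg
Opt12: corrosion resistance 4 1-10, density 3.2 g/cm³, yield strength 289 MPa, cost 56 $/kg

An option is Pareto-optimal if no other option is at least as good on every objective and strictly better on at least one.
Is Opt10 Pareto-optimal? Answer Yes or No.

Opt1: worse on yield strength (380 vs 527).
Opt2: worse on yield strength (174 vs 527).
Opt3: worse on yield strength (512 vs 527).
Opt4: worse on density (10.8 vs 4.9).
Opt5: worse on density (9.4 vs 4.9).
Opt6: worse on density (9.0 vs 4.9).
Opt7: worse on corrosion resistance (3 vs 6).
Opt8: worse on density (10.1 vs 4.9).
Opt9: worse on density (8.9 vs 4.9).
Opt11: worse on corrosion resistance (1 vs 6).
Opt12: worse on corrosion resistance (4 vs 6).
No option is at least as good as Opt10 on every objective and strictly better on one.

Yes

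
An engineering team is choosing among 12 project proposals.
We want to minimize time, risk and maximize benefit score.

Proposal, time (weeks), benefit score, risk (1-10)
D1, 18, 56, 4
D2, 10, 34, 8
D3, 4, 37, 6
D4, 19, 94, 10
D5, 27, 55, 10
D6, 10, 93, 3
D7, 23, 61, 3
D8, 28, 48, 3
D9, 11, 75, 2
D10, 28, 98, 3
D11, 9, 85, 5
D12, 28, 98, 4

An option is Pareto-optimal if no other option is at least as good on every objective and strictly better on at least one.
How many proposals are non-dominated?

D1: dominated by D6 (time 10≤18, benefit score 93≥56, risk 3≤4).
D2: dominated by D3 (time 4≤10, benefit score 37≥34, risk 6≤8).
D3: not dominated (best time).
D4: not dominated.
D5: dominated by D1 (time 18≤27, benefit score 56≥55, risk 4≤10).
D6: not dominated.
D7: dominated by D6 (time 10≤23, benefit score 93≥61, risk 3≤3).
D8: dominated by D6 (time 10≤28, benefit score 93≥48, risk 3≤3).
D9: not dominated (best risk).
D10: not dominated.
D11: not dominated.
D12: dominated by D10 (time 28≤28, benefit score 98≥98, risk 3≤4).
Pareto-optimal: D3, D4, D6, D9, D10, D11 → 6.

6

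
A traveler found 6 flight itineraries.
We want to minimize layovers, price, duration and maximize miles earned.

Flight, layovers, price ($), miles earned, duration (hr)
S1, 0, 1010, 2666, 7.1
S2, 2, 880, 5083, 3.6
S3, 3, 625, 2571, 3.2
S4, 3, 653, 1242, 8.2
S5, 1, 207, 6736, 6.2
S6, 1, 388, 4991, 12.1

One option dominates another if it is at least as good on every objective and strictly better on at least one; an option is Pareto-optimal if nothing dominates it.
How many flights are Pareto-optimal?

S1: not dominated (best layovers).
S2: not dominated.
S3: not dominated (best duration).
S4: dominated by S3 (layovers 3≤3, price 625≤653, miles earned 2571≥1242, duration 3.2≤8.2).
S5: not dominated (best price).
S6: dominated by S5 (layovers 1≤1, price 207≤388, miles earned 6736≥4991, duration 6.2≤12.1).
Pareto-optimal: S1, S2, S3, S5 → 4.

4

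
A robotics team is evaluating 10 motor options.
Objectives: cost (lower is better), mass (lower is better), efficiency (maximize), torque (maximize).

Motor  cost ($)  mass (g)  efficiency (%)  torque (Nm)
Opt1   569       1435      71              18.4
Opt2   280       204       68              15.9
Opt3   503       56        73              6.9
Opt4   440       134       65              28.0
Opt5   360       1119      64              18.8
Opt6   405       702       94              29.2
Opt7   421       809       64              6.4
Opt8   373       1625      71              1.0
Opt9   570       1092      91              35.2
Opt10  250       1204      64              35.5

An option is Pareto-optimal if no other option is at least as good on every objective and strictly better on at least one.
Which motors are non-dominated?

Opt1: dominated by Opt6 (cost 405≤569, mass 702≤1435, efficiency 94≥71, torque 29.2≥18.4).
Opt2: not dominated.
Opt3: not dominated (best mass).
Opt4: not dominated.
Opt5: not dominated.
Opt6: not dominated (best efficiency).
Opt7: dominated by Opt2 (cost 280≤421, mass 204≤809, efficiency 68≥64, torque 15.9≥6.4).
Opt8: not dominated.
Opt9: not dominated.
Opt10: not dominated (best cost).

Opt2, Opt3, Opt4, Opt5, Opt6, Opt8, Opt9, Opt10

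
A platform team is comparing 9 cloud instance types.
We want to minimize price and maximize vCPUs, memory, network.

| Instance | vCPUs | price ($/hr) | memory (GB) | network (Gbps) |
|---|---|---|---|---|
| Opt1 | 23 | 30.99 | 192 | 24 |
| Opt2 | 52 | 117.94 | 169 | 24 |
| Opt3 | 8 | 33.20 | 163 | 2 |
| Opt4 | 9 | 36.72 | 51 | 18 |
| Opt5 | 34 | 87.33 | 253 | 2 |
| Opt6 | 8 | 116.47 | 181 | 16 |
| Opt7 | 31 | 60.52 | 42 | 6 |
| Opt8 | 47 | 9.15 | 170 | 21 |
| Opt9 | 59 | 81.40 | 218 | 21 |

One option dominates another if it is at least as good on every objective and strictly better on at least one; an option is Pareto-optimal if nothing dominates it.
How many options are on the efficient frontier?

5

Opt1: not dominated.
Opt2: not dominated.
Opt3: dominated by Opt1 (vCPUs 23≥8, price 30.99≤33.20, memory 192≥163, network 24≥2).
Opt4: dominated by Opt1 (vCPUs 23≥9, price 30.99≤36.72, memory 192≥51, network 24≥18).
Opt5: not dominated (best memory).
Opt6: dominated by Opt1 (vCPUs 23≥8, price 30.99≤116.47, memory 192≥181, network 24≥16).
Opt7: dominated by Opt8 (vCPUs 47≥31, price 9.15≤60.52, memory 170≥42, network 21≥6).
Opt8: not dominated (best price).
Opt9: not dominated (best vCPUs).
Pareto-optimal: Opt1, Opt2, Opt5, Opt8, Opt9 → 5.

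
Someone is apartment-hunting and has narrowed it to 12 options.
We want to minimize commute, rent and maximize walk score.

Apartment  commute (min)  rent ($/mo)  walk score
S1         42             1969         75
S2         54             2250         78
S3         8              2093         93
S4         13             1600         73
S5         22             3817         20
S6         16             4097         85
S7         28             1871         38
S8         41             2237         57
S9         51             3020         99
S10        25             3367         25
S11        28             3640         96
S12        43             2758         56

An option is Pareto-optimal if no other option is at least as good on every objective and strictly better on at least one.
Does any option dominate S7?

S4 vs S7: commute 13≤28, rent 1600≤1871, walk score 73≥38 — S4 is at least as good on every objective and strictly better on at least one, so S4 dominates S7.

Yes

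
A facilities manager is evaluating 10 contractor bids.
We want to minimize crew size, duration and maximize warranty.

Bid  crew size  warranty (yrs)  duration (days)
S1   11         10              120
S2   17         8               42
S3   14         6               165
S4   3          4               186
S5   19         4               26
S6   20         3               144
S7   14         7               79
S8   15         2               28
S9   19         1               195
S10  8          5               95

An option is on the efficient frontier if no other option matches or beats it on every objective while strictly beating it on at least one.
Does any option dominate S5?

S1: worse on duration (120 vs 26).
S2: worse on duration (42 vs 26).
S3: worse on duration (165 vs 26).
S4: worse on duration (186 vs 26).
S6: worse on crew size (20 vs 19).
S7: worse on duration (79 vs 26).
S8: worse on warranty (2 vs 4).
S9: worse on warranty (1 vs 4).
S10: worse on duration (95 vs 26).
No option is at least as good as S5 on every objective and strictly better on one.

No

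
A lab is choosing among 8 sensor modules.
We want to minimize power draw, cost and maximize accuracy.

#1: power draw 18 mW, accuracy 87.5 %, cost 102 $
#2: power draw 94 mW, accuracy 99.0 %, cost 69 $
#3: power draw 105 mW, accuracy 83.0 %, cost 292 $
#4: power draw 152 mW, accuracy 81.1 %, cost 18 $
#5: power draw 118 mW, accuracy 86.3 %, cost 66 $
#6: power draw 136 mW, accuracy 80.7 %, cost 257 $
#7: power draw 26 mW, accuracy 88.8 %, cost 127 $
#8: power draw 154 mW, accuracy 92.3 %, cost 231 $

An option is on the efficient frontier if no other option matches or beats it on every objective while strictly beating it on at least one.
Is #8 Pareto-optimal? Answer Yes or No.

#2 vs #8: power draw 94≤154, accuracy 99.0≥92.3, cost 69≤231 — #2 is at least as good on every objective and strictly better on at least one, so #2 dominates #8.

No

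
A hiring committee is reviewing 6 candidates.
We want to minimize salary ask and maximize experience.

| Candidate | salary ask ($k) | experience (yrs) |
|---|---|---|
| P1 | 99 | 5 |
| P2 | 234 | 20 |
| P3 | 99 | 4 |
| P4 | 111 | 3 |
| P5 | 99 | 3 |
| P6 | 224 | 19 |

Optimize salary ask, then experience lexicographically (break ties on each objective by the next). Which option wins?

First minimize salary ask: best is 99, kept {P1, P3, P5}.
Then maximize experience: best is 5, kept {P1}.

P1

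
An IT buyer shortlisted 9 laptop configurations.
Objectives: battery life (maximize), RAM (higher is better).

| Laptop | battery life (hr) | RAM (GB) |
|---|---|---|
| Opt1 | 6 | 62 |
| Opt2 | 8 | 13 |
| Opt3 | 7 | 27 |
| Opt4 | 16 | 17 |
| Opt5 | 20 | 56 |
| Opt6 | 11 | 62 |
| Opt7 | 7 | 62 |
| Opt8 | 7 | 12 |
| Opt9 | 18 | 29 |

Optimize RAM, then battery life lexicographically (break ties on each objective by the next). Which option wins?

First maximize RAM: best is 62, kept {Opt1, Opt6, Opt7}.
Then maximize battery life: best is 11, kept {Opt6}.

Opt6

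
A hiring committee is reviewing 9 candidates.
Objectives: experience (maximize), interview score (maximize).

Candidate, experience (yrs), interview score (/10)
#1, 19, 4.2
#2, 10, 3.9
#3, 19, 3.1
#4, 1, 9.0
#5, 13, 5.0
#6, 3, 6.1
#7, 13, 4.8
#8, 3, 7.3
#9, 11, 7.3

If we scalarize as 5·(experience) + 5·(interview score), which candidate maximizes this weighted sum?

#1: 5·19 + 5·4.2 = 116.0
#2: 5·10 + 5·3.9 = 69.5
#3: 5·19 + 5·3.1 = 110.5
#4: 5·1 + 5·9.0 = 50.0
#5: 5·13 + 5·5.0 = 90.0
#6: 5·3 + 5·6.1 = 45.5
#7: 5·13 + 5·4.8 = 89.0
#8: 5·3 + 5·7.3 = 51.5
#9: 5·11 + 5·7.3 = 91.5
Highest: #1 at 116.0.

#1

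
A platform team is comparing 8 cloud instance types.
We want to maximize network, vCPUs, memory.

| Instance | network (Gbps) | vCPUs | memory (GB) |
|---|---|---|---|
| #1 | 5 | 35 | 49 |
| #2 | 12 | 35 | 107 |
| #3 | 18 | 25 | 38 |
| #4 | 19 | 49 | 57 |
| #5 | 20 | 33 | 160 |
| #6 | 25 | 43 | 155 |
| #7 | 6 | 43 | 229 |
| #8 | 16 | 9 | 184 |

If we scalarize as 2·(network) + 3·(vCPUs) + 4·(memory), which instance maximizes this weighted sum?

#1: 2·5 + 3·35 + 4·49 = 311
#2: 2·12 + 3·35 + 4·107 = 557
#3: 2·18 + 3·25 + 4·38 = 263
#4: 2·19 + 3·49 + 4·57 = 413
#5: 2·20 + 3·33 + 4·160 = 779
#6: 2·25 + 3·43 + 4·155 = 799
#7: 2·6 + 3·43 + 4·229 = 1057
#8: 2·16 + 3·9 + 4·184 = 795
Highest: #7 at 1057.

#7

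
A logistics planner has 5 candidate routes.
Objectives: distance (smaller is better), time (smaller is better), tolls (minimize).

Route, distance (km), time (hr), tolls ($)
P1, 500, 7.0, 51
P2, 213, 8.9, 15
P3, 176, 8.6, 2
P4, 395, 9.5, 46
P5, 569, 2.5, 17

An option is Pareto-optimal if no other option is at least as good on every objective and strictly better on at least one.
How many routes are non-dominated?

P1: not dominated.
P2: dominated by P3 (distance 176≤213, time 8.6≤8.9, tolls 2≤15).
P3: not dominated (best distance).
P4: dominated by P2 (distance 213≤395, time 8.9≤9.5, tolls 15≤46).
P5: not dominated (best time).
Pareto-optimal: P1, P3, P5 → 3.

3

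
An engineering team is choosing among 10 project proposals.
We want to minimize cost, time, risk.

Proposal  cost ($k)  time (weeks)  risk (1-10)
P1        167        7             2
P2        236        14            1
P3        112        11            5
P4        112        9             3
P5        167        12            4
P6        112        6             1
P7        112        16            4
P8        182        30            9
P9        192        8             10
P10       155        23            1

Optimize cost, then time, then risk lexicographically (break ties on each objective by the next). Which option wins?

P6

First minimize cost: best is 112, kept {P3, P4, P6, P7}.
Then minimize time: best is 6, kept {P6}.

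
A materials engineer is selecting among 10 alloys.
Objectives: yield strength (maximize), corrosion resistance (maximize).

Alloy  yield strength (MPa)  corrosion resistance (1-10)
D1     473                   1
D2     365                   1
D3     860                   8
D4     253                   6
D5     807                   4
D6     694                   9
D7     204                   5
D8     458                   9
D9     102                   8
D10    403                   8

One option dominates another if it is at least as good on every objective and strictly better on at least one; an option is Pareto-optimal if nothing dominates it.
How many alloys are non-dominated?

2

D1: dominated by D3 (yield strength 860≥473, corrosion resistance 8≥1).
D2: dominated by D1 (yield strength 473≥365, corrosion resistance 1≥1).
D3: not dominated (best yield strength).
D4: dominated by D3 (yield strength 860≥253, corrosion resistance 8≥6).
D5: dominated by D3 (yield strength 860≥807, corrosion resistance 8≥4).
D6: not dominated.
D7: dominated by D3 (yield strength 860≥204, corrosion resistance 8≥5).
D8: dominated by D6 (yield strength 694≥458, corrosion resistance 9≥9).
D9: dominated by D3 (yield strength 860≥102, corrosion resistance 8≥8).
D10: dominated by D3 (yield strength 860≥403, corrosion resistance 8≥8).
Pareto-optimal: D3, D6 → 2.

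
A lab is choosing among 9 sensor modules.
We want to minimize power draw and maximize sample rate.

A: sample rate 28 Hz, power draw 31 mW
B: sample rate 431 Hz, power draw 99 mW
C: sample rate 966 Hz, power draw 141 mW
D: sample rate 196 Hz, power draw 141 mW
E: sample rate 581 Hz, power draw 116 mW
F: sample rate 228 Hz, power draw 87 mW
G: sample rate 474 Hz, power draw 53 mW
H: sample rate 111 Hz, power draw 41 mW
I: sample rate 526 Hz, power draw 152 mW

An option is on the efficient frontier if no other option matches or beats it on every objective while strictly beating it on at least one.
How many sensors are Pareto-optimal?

5

A: not dominated (best power draw).
B: dominated by G (sample rate 474≥431, power draw 53≤99).
C: not dominated (best sample rate).
D: dominated by B (sample rate 431≥196, power draw 99≤141).
E: not dominated.
F: dominated by G (sample rate 474≥228, power draw 53≤87).
G: not dominated.
H: not dominated.
I: dominated by C (sample rate 966≥526, power draw 141≤152).
Pareto-optimal: A, C, E, G, H → 5.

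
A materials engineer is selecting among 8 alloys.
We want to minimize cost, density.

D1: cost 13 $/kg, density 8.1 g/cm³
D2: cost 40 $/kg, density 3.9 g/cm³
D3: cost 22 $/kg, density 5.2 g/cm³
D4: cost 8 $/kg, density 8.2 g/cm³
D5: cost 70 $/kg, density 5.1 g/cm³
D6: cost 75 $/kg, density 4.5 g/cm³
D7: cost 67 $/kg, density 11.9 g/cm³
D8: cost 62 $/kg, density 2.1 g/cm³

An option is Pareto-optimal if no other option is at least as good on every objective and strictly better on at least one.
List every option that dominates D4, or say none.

none

D1: worse on cost (13 vs 8).
D2: worse on cost (40 vs 8).
D3: worse on cost (22 vs 8).
D5: worse on cost (70 vs 8).
D6: worse on cost (75 vs 8).
D7: worse on cost (67 vs 8).
D8: worse on cost (62 vs 8).
No option dominates D4.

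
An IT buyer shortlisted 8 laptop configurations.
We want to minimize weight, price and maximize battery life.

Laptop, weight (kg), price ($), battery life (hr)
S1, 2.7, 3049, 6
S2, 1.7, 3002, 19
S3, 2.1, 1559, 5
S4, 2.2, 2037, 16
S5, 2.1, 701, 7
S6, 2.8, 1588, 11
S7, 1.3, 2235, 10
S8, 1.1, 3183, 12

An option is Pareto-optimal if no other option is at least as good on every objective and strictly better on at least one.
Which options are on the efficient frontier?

S2, S4, S5, S6, S7, S8

S1: dominated by S2 (weight 1.7≤2.7, price 3002≤3049, battery life 19≥6).
S2: not dominated (best battery life).
S3: dominated by S5 (weight 2.1≤2.1, price 701≤1559, battery life 7≥5).
S4: not dominated.
S5: not dominated (best price).
S6: not dominated.
S7: not dominated.
S8: not dominated (best weight).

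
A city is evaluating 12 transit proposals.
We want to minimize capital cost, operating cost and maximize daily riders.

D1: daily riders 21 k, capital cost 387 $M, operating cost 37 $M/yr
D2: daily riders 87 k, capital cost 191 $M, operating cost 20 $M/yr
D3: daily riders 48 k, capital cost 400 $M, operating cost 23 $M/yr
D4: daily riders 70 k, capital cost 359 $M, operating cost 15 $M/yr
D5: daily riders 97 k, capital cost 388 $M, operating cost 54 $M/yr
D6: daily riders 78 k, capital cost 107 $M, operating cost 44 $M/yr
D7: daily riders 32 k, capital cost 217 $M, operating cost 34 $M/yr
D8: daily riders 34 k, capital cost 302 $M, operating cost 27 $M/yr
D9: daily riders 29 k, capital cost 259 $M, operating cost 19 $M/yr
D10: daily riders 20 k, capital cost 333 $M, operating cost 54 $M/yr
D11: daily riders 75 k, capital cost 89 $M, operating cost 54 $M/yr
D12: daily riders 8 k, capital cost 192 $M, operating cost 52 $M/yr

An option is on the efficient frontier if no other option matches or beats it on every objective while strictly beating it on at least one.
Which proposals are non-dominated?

D2, D4, D5, D6, D9, D11

D1: dominated by D2 (daily riders 87≥21, capital cost 191≤387, operating cost 20≤37).
D2: not dominated.
D3: dominated by D2 (daily riders 87≥48, capital cost 191≤400, operating cost 20≤23).
D4: not dominated (best operating cost).
D5: not dominated (best daily riders).
D6: not dominated.
D7: dominated by D2 (daily riders 87≥32, capital cost 191≤217, operating cost 20≤34).
D8: dominated by D2 (daily riders 87≥34, capital cost 191≤302, operating cost 20≤27).
D9: not dominated.
D10: dominated by D2 (daily riders 87≥20, capital cost 191≤333, operating cost 20≤54).
D11: not dominated (best capital cost).
D12: dominated by D2 (daily riders 87≥8, capital cost 191≤192, operating cost 20≤52).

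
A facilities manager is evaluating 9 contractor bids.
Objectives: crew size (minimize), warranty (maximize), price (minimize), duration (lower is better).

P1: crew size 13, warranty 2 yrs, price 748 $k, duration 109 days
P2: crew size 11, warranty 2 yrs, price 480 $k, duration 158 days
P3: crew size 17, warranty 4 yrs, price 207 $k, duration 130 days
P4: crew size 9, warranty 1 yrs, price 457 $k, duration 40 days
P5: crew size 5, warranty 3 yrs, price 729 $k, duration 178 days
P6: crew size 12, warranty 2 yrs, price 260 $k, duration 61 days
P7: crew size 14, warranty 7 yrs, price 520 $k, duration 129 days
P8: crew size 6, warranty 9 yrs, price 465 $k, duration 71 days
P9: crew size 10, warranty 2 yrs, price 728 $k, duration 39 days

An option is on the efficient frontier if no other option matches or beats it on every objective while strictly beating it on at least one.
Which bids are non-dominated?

P3, P4, P5, P6, P8, P9

P1: dominated by P6 (crew size 12≤13, warranty 2≥2, price 260≤748, duration 61≤109).
P2: dominated by P8 (crew size 6≤11, warranty 9≥2, price 465≤480, duration 71≤158).
P3: not dominated (best price).
P4: not dominated.
P5: not dominated (best crew size).
P6: not dominated.
P7: dominated by P8 (crew size 6≤14, warranty 9≥7, price 465≤520, duration 71≤129).
P8: not dominated (best warranty).
P9: not dominated (best duration).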